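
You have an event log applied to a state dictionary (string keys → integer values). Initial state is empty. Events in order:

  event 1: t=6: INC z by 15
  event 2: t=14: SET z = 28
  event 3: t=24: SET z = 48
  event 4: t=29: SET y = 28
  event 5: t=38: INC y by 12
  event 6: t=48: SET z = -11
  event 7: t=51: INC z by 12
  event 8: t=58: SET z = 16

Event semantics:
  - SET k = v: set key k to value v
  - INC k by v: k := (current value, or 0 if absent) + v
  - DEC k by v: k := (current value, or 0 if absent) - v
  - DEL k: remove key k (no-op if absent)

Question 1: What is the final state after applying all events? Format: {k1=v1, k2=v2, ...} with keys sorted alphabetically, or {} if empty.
  after event 1 (t=6: INC z by 15): {z=15}
  after event 2 (t=14: SET z = 28): {z=28}
  after event 3 (t=24: SET z = 48): {z=48}
  after event 4 (t=29: SET y = 28): {y=28, z=48}
  after event 5 (t=38: INC y by 12): {y=40, z=48}
  after event 6 (t=48: SET z = -11): {y=40, z=-11}
  after event 7 (t=51: INC z by 12): {y=40, z=1}
  after event 8 (t=58: SET z = 16): {y=40, z=16}

Answer: {y=40, z=16}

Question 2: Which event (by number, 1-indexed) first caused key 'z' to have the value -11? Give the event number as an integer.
Answer: 6

Derivation:
Looking for first event where z becomes -11:
  event 1: z = 15
  event 2: z = 28
  event 3: z = 48
  event 4: z = 48
  event 5: z = 48
  event 6: z 48 -> -11  <-- first match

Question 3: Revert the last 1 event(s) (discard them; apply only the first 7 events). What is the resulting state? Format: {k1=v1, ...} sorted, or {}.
Keep first 7 events (discard last 1):
  after event 1 (t=6: INC z by 15): {z=15}
  after event 2 (t=14: SET z = 28): {z=28}
  after event 3 (t=24: SET z = 48): {z=48}
  after event 4 (t=29: SET y = 28): {y=28, z=48}
  after event 5 (t=38: INC y by 12): {y=40, z=48}
  after event 6 (t=48: SET z = -11): {y=40, z=-11}
  after event 7 (t=51: INC z by 12): {y=40, z=1}

Answer: {y=40, z=1}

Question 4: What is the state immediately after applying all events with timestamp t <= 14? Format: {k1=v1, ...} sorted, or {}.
Answer: {z=28}

Derivation:
Apply events with t <= 14 (2 events):
  after event 1 (t=6: INC z by 15): {z=15}
  after event 2 (t=14: SET z = 28): {z=28}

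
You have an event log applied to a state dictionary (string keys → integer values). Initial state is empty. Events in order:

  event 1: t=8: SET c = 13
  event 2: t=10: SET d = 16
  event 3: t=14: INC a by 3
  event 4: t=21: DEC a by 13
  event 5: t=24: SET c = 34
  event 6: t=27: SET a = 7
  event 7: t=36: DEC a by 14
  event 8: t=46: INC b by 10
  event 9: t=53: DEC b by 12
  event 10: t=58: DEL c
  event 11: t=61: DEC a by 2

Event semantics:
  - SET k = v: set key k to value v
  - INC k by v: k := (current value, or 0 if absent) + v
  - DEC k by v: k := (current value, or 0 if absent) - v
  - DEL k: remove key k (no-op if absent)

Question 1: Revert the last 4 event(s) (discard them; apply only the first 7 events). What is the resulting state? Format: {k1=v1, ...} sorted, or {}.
Keep first 7 events (discard last 4):
  after event 1 (t=8: SET c = 13): {c=13}
  after event 2 (t=10: SET d = 16): {c=13, d=16}
  after event 3 (t=14: INC a by 3): {a=3, c=13, d=16}
  after event 4 (t=21: DEC a by 13): {a=-10, c=13, d=16}
  after event 5 (t=24: SET c = 34): {a=-10, c=34, d=16}
  after event 6 (t=27: SET a = 7): {a=7, c=34, d=16}
  after event 7 (t=36: DEC a by 14): {a=-7, c=34, d=16}

Answer: {a=-7, c=34, d=16}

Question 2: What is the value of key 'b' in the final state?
Track key 'b' through all 11 events:
  event 1 (t=8: SET c = 13): b unchanged
  event 2 (t=10: SET d = 16): b unchanged
  event 3 (t=14: INC a by 3): b unchanged
  event 4 (t=21: DEC a by 13): b unchanged
  event 5 (t=24: SET c = 34): b unchanged
  event 6 (t=27: SET a = 7): b unchanged
  event 7 (t=36: DEC a by 14): b unchanged
  event 8 (t=46: INC b by 10): b (absent) -> 10
  event 9 (t=53: DEC b by 12): b 10 -> -2
  event 10 (t=58: DEL c): b unchanged
  event 11 (t=61: DEC a by 2): b unchanged
Final: b = -2

Answer: -2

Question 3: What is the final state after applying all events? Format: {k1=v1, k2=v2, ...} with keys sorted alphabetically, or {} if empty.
Answer: {a=-9, b=-2, d=16}

Derivation:
  after event 1 (t=8: SET c = 13): {c=13}
  after event 2 (t=10: SET d = 16): {c=13, d=16}
  after event 3 (t=14: INC a by 3): {a=3, c=13, d=16}
  after event 4 (t=21: DEC a by 13): {a=-10, c=13, d=16}
  after event 5 (t=24: SET c = 34): {a=-10, c=34, d=16}
  after event 6 (t=27: SET a = 7): {a=7, c=34, d=16}
  after event 7 (t=36: DEC a by 14): {a=-7, c=34, d=16}
  after event 8 (t=46: INC b by 10): {a=-7, b=10, c=34, d=16}
  after event 9 (t=53: DEC b by 12): {a=-7, b=-2, c=34, d=16}
  after event 10 (t=58: DEL c): {a=-7, b=-2, d=16}
  after event 11 (t=61: DEC a by 2): {a=-9, b=-2, d=16}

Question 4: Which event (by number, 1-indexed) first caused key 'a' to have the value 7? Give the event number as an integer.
Answer: 6

Derivation:
Looking for first event where a becomes 7:
  event 3: a = 3
  event 4: a = -10
  event 5: a = -10
  event 6: a -10 -> 7  <-- first match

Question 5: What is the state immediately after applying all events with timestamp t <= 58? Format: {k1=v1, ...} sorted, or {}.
Apply events with t <= 58 (10 events):
  after event 1 (t=8: SET c = 13): {c=13}
  after event 2 (t=10: SET d = 16): {c=13, d=16}
  after event 3 (t=14: INC a by 3): {a=3, c=13, d=16}
  after event 4 (t=21: DEC a by 13): {a=-10, c=13, d=16}
  after event 5 (t=24: SET c = 34): {a=-10, c=34, d=16}
  after event 6 (t=27: SET a = 7): {a=7, c=34, d=16}
  after event 7 (t=36: DEC a by 14): {a=-7, c=34, d=16}
  after event 8 (t=46: INC b by 10): {a=-7, b=10, c=34, d=16}
  after event 9 (t=53: DEC b by 12): {a=-7, b=-2, c=34, d=16}
  after event 10 (t=58: DEL c): {a=-7, b=-2, d=16}

Answer: {a=-7, b=-2, d=16}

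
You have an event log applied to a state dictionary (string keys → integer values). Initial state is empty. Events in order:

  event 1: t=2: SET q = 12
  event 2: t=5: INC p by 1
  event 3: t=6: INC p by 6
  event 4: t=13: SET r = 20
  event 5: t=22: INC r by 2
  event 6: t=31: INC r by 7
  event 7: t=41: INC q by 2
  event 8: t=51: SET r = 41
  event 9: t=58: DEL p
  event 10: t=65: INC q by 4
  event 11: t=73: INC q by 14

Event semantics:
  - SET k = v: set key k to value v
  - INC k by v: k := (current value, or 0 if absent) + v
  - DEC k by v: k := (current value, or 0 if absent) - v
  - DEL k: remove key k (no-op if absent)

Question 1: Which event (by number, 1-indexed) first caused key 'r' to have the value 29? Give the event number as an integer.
Answer: 6

Derivation:
Looking for first event where r becomes 29:
  event 4: r = 20
  event 5: r = 22
  event 6: r 22 -> 29  <-- first match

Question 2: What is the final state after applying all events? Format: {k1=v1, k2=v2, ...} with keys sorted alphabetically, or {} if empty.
  after event 1 (t=2: SET q = 12): {q=12}
  after event 2 (t=5: INC p by 1): {p=1, q=12}
  after event 3 (t=6: INC p by 6): {p=7, q=12}
  after event 4 (t=13: SET r = 20): {p=7, q=12, r=20}
  after event 5 (t=22: INC r by 2): {p=7, q=12, r=22}
  after event 6 (t=31: INC r by 7): {p=7, q=12, r=29}
  after event 7 (t=41: INC q by 2): {p=7, q=14, r=29}
  after event 8 (t=51: SET r = 41): {p=7, q=14, r=41}
  after event 9 (t=58: DEL p): {q=14, r=41}
  after event 10 (t=65: INC q by 4): {q=18, r=41}
  after event 11 (t=73: INC q by 14): {q=32, r=41}

Answer: {q=32, r=41}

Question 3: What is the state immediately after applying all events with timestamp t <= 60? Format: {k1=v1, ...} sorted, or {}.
Answer: {q=14, r=41}

Derivation:
Apply events with t <= 60 (9 events):
  after event 1 (t=2: SET q = 12): {q=12}
  after event 2 (t=5: INC p by 1): {p=1, q=12}
  after event 3 (t=6: INC p by 6): {p=7, q=12}
  after event 4 (t=13: SET r = 20): {p=7, q=12, r=20}
  after event 5 (t=22: INC r by 2): {p=7, q=12, r=22}
  after event 6 (t=31: INC r by 7): {p=7, q=12, r=29}
  after event 7 (t=41: INC q by 2): {p=7, q=14, r=29}
  after event 8 (t=51: SET r = 41): {p=7, q=14, r=41}
  after event 9 (t=58: DEL p): {q=14, r=41}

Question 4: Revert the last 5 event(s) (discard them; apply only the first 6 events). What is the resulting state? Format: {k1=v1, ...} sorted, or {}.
Keep first 6 events (discard last 5):
  after event 1 (t=2: SET q = 12): {q=12}
  after event 2 (t=5: INC p by 1): {p=1, q=12}
  after event 3 (t=6: INC p by 6): {p=7, q=12}
  after event 4 (t=13: SET r = 20): {p=7, q=12, r=20}
  after event 5 (t=22: INC r by 2): {p=7, q=12, r=22}
  after event 6 (t=31: INC r by 7): {p=7, q=12, r=29}

Answer: {p=7, q=12, r=29}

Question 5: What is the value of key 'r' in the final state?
Track key 'r' through all 11 events:
  event 1 (t=2: SET q = 12): r unchanged
  event 2 (t=5: INC p by 1): r unchanged
  event 3 (t=6: INC p by 6): r unchanged
  event 4 (t=13: SET r = 20): r (absent) -> 20
  event 5 (t=22: INC r by 2): r 20 -> 22
  event 6 (t=31: INC r by 7): r 22 -> 29
  event 7 (t=41: INC q by 2): r unchanged
  event 8 (t=51: SET r = 41): r 29 -> 41
  event 9 (t=58: DEL p): r unchanged
  event 10 (t=65: INC q by 4): r unchanged
  event 11 (t=73: INC q by 14): r unchanged
Final: r = 41

Answer: 41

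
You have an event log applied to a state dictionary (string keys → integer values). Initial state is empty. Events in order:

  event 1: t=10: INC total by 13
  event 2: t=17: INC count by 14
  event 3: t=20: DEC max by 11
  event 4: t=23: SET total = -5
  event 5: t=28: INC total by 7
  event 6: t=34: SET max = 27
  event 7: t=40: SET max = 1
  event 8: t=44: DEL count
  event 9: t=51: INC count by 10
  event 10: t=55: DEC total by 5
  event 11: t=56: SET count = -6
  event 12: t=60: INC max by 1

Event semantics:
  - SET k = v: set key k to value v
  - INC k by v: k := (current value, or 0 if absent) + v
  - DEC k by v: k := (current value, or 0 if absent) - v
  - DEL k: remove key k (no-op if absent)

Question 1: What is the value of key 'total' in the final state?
Track key 'total' through all 12 events:
  event 1 (t=10: INC total by 13): total (absent) -> 13
  event 2 (t=17: INC count by 14): total unchanged
  event 3 (t=20: DEC max by 11): total unchanged
  event 4 (t=23: SET total = -5): total 13 -> -5
  event 5 (t=28: INC total by 7): total -5 -> 2
  event 6 (t=34: SET max = 27): total unchanged
  event 7 (t=40: SET max = 1): total unchanged
  event 8 (t=44: DEL count): total unchanged
  event 9 (t=51: INC count by 10): total unchanged
  event 10 (t=55: DEC total by 5): total 2 -> -3
  event 11 (t=56: SET count = -6): total unchanged
  event 12 (t=60: INC max by 1): total unchanged
Final: total = -3

Answer: -3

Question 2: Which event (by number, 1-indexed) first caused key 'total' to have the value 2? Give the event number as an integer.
Looking for first event where total becomes 2:
  event 1: total = 13
  event 2: total = 13
  event 3: total = 13
  event 4: total = -5
  event 5: total -5 -> 2  <-- first match

Answer: 5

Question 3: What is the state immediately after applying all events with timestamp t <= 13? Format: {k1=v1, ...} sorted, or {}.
Answer: {total=13}

Derivation:
Apply events with t <= 13 (1 events):
  after event 1 (t=10: INC total by 13): {total=13}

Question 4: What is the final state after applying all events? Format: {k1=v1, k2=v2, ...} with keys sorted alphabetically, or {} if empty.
  after event 1 (t=10: INC total by 13): {total=13}
  after event 2 (t=17: INC count by 14): {count=14, total=13}
  after event 3 (t=20: DEC max by 11): {count=14, max=-11, total=13}
  after event 4 (t=23: SET total = -5): {count=14, max=-11, total=-5}
  after event 5 (t=28: INC total by 7): {count=14, max=-11, total=2}
  after event 6 (t=34: SET max = 27): {count=14, max=27, total=2}
  after event 7 (t=40: SET max = 1): {count=14, max=1, total=2}
  after event 8 (t=44: DEL count): {max=1, total=2}
  after event 9 (t=51: INC count by 10): {count=10, max=1, total=2}
  after event 10 (t=55: DEC total by 5): {count=10, max=1, total=-3}
  after event 11 (t=56: SET count = -6): {count=-6, max=1, total=-3}
  after event 12 (t=60: INC max by 1): {count=-6, max=2, total=-3}

Answer: {count=-6, max=2, total=-3}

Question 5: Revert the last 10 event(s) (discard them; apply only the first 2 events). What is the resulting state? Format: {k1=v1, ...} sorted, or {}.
Keep first 2 events (discard last 10):
  after event 1 (t=10: INC total by 13): {total=13}
  after event 2 (t=17: INC count by 14): {count=14, total=13}

Answer: {count=14, total=13}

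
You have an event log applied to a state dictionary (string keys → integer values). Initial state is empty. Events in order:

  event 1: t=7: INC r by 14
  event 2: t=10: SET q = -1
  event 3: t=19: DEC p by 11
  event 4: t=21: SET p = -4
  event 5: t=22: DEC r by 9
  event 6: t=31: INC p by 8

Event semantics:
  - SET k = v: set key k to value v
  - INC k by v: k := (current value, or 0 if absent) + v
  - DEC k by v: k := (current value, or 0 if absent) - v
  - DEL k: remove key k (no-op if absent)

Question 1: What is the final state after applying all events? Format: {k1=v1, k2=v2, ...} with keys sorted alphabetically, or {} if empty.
  after event 1 (t=7: INC r by 14): {r=14}
  after event 2 (t=10: SET q = -1): {q=-1, r=14}
  after event 3 (t=19: DEC p by 11): {p=-11, q=-1, r=14}
  after event 4 (t=21: SET p = -4): {p=-4, q=-1, r=14}
  after event 5 (t=22: DEC r by 9): {p=-4, q=-1, r=5}
  after event 6 (t=31: INC p by 8): {p=4, q=-1, r=5}

Answer: {p=4, q=-1, r=5}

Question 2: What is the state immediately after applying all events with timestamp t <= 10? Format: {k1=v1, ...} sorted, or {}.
Apply events with t <= 10 (2 events):
  after event 1 (t=7: INC r by 14): {r=14}
  after event 2 (t=10: SET q = -1): {q=-1, r=14}

Answer: {q=-1, r=14}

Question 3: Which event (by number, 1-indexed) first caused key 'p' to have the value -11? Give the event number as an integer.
Answer: 3

Derivation:
Looking for first event where p becomes -11:
  event 3: p (absent) -> -11  <-- first match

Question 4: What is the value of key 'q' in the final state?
Answer: -1

Derivation:
Track key 'q' through all 6 events:
  event 1 (t=7: INC r by 14): q unchanged
  event 2 (t=10: SET q = -1): q (absent) -> -1
  event 3 (t=19: DEC p by 11): q unchanged
  event 4 (t=21: SET p = -4): q unchanged
  event 5 (t=22: DEC r by 9): q unchanged
  event 6 (t=31: INC p by 8): q unchanged
Final: q = -1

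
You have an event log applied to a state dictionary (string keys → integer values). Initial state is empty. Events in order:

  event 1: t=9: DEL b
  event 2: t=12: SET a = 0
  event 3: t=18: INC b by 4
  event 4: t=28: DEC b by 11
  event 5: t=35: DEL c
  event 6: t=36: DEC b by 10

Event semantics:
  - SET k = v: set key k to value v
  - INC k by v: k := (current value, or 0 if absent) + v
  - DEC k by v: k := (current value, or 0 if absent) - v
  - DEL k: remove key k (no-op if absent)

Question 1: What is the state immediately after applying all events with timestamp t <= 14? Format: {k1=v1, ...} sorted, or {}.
Apply events with t <= 14 (2 events):
  after event 1 (t=9: DEL b): {}
  after event 2 (t=12: SET a = 0): {a=0}

Answer: {a=0}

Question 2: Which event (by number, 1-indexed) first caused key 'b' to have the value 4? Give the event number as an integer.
Looking for first event where b becomes 4:
  event 3: b (absent) -> 4  <-- first match

Answer: 3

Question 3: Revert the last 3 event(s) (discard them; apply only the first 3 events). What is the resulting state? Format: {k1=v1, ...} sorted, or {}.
Answer: {a=0, b=4}

Derivation:
Keep first 3 events (discard last 3):
  after event 1 (t=9: DEL b): {}
  after event 2 (t=12: SET a = 0): {a=0}
  after event 3 (t=18: INC b by 4): {a=0, b=4}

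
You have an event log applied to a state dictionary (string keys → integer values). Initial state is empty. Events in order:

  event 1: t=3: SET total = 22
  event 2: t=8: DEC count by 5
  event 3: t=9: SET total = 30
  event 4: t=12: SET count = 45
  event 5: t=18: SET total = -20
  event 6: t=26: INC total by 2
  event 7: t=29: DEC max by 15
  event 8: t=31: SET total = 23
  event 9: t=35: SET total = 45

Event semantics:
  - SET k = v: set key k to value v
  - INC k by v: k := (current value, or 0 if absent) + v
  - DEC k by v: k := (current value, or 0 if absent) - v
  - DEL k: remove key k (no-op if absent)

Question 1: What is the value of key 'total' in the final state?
Track key 'total' through all 9 events:
  event 1 (t=3: SET total = 22): total (absent) -> 22
  event 2 (t=8: DEC count by 5): total unchanged
  event 3 (t=9: SET total = 30): total 22 -> 30
  event 4 (t=12: SET count = 45): total unchanged
  event 5 (t=18: SET total = -20): total 30 -> -20
  event 6 (t=26: INC total by 2): total -20 -> -18
  event 7 (t=29: DEC max by 15): total unchanged
  event 8 (t=31: SET total = 23): total -18 -> 23
  event 9 (t=35: SET total = 45): total 23 -> 45
Final: total = 45

Answer: 45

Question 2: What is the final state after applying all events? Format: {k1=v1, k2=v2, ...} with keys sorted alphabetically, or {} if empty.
Answer: {count=45, max=-15, total=45}

Derivation:
  after event 1 (t=3: SET total = 22): {total=22}
  after event 2 (t=8: DEC count by 5): {count=-5, total=22}
  after event 3 (t=9: SET total = 30): {count=-5, total=30}
  after event 4 (t=12: SET count = 45): {count=45, total=30}
  after event 5 (t=18: SET total = -20): {count=45, total=-20}
  after event 6 (t=26: INC total by 2): {count=45, total=-18}
  after event 7 (t=29: DEC max by 15): {count=45, max=-15, total=-18}
  after event 8 (t=31: SET total = 23): {count=45, max=-15, total=23}
  after event 9 (t=35: SET total = 45): {count=45, max=-15, total=45}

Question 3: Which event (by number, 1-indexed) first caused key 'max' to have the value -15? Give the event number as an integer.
Looking for first event where max becomes -15:
  event 7: max (absent) -> -15  <-- first match

Answer: 7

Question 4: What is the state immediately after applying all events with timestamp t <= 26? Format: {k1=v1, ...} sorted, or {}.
Apply events with t <= 26 (6 events):
  after event 1 (t=3: SET total = 22): {total=22}
  after event 2 (t=8: DEC count by 5): {count=-5, total=22}
  after event 3 (t=9: SET total = 30): {count=-5, total=30}
  after event 4 (t=12: SET count = 45): {count=45, total=30}
  after event 5 (t=18: SET total = -20): {count=45, total=-20}
  after event 6 (t=26: INC total by 2): {count=45, total=-18}

Answer: {count=45, total=-18}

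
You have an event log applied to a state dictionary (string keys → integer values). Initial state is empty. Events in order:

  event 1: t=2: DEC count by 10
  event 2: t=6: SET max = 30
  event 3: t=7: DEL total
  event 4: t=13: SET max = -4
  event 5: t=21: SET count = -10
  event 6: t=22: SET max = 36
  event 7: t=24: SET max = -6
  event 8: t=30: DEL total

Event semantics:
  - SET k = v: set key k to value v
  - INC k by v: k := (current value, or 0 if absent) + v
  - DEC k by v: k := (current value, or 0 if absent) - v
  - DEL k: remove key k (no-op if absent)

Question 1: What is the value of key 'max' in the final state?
Track key 'max' through all 8 events:
  event 1 (t=2: DEC count by 10): max unchanged
  event 2 (t=6: SET max = 30): max (absent) -> 30
  event 3 (t=7: DEL total): max unchanged
  event 4 (t=13: SET max = -4): max 30 -> -4
  event 5 (t=21: SET count = -10): max unchanged
  event 6 (t=22: SET max = 36): max -4 -> 36
  event 7 (t=24: SET max = -6): max 36 -> -6
  event 8 (t=30: DEL total): max unchanged
Final: max = -6

Answer: -6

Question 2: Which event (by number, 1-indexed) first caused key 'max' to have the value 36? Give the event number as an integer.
Answer: 6

Derivation:
Looking for first event where max becomes 36:
  event 2: max = 30
  event 3: max = 30
  event 4: max = -4
  event 5: max = -4
  event 6: max -4 -> 36  <-- first match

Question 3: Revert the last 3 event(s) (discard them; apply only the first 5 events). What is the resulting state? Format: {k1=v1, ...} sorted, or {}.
Answer: {count=-10, max=-4}

Derivation:
Keep first 5 events (discard last 3):
  after event 1 (t=2: DEC count by 10): {count=-10}
  after event 2 (t=6: SET max = 30): {count=-10, max=30}
  after event 3 (t=7: DEL total): {count=-10, max=30}
  after event 4 (t=13: SET max = -4): {count=-10, max=-4}
  after event 5 (t=21: SET count = -10): {count=-10, max=-4}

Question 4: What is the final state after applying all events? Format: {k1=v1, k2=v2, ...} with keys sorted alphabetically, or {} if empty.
Answer: {count=-10, max=-6}

Derivation:
  after event 1 (t=2: DEC count by 10): {count=-10}
  after event 2 (t=6: SET max = 30): {count=-10, max=30}
  after event 3 (t=7: DEL total): {count=-10, max=30}
  after event 4 (t=13: SET max = -4): {count=-10, max=-4}
  after event 5 (t=21: SET count = -10): {count=-10, max=-4}
  after event 6 (t=22: SET max = 36): {count=-10, max=36}
  after event 7 (t=24: SET max = -6): {count=-10, max=-6}
  after event 8 (t=30: DEL total): {count=-10, max=-6}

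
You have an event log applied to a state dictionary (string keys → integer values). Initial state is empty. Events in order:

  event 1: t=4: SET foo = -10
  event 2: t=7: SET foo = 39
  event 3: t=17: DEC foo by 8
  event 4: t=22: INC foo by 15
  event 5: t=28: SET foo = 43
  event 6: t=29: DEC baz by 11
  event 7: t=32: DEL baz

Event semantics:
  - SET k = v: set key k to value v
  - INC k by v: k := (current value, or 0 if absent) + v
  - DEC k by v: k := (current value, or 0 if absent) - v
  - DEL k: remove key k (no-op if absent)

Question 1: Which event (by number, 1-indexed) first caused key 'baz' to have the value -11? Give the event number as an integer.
Answer: 6

Derivation:
Looking for first event where baz becomes -11:
  event 6: baz (absent) -> -11  <-- first match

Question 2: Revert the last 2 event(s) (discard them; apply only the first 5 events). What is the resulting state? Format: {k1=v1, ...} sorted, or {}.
Answer: {foo=43}

Derivation:
Keep first 5 events (discard last 2):
  after event 1 (t=4: SET foo = -10): {foo=-10}
  after event 2 (t=7: SET foo = 39): {foo=39}
  after event 3 (t=17: DEC foo by 8): {foo=31}
  after event 4 (t=22: INC foo by 15): {foo=46}
  after event 5 (t=28: SET foo = 43): {foo=43}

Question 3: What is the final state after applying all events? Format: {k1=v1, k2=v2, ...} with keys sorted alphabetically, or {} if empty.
Answer: {foo=43}

Derivation:
  after event 1 (t=4: SET foo = -10): {foo=-10}
  after event 2 (t=7: SET foo = 39): {foo=39}
  after event 3 (t=17: DEC foo by 8): {foo=31}
  after event 4 (t=22: INC foo by 15): {foo=46}
  after event 5 (t=28: SET foo = 43): {foo=43}
  after event 6 (t=29: DEC baz by 11): {baz=-11, foo=43}
  after event 7 (t=32: DEL baz): {foo=43}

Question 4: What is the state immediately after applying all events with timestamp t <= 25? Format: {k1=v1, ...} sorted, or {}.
Answer: {foo=46}

Derivation:
Apply events with t <= 25 (4 events):
  after event 1 (t=4: SET foo = -10): {foo=-10}
  after event 2 (t=7: SET foo = 39): {foo=39}
  after event 3 (t=17: DEC foo by 8): {foo=31}
  after event 4 (t=22: INC foo by 15): {foo=46}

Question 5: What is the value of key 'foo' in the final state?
Track key 'foo' through all 7 events:
  event 1 (t=4: SET foo = -10): foo (absent) -> -10
  event 2 (t=7: SET foo = 39): foo -10 -> 39
  event 3 (t=17: DEC foo by 8): foo 39 -> 31
  event 4 (t=22: INC foo by 15): foo 31 -> 46
  event 5 (t=28: SET foo = 43): foo 46 -> 43
  event 6 (t=29: DEC baz by 11): foo unchanged
  event 7 (t=32: DEL baz): foo unchanged
Final: foo = 43

Answer: 43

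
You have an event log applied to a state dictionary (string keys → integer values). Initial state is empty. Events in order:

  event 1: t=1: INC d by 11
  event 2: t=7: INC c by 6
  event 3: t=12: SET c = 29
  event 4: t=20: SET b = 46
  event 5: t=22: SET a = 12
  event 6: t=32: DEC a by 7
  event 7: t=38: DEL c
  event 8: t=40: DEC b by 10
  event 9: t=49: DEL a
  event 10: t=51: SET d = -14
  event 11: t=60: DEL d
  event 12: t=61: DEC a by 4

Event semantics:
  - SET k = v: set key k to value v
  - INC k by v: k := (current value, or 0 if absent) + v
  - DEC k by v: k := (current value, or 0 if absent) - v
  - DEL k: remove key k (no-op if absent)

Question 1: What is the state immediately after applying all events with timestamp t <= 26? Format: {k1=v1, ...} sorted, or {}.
Apply events with t <= 26 (5 events):
  after event 1 (t=1: INC d by 11): {d=11}
  after event 2 (t=7: INC c by 6): {c=6, d=11}
  after event 3 (t=12: SET c = 29): {c=29, d=11}
  after event 4 (t=20: SET b = 46): {b=46, c=29, d=11}
  after event 5 (t=22: SET a = 12): {a=12, b=46, c=29, d=11}

Answer: {a=12, b=46, c=29, d=11}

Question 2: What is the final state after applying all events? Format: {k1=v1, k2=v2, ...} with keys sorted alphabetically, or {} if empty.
Answer: {a=-4, b=36}

Derivation:
  after event 1 (t=1: INC d by 11): {d=11}
  after event 2 (t=7: INC c by 6): {c=6, d=11}
  after event 3 (t=12: SET c = 29): {c=29, d=11}
  after event 4 (t=20: SET b = 46): {b=46, c=29, d=11}
  after event 5 (t=22: SET a = 12): {a=12, b=46, c=29, d=11}
  after event 6 (t=32: DEC a by 7): {a=5, b=46, c=29, d=11}
  after event 7 (t=38: DEL c): {a=5, b=46, d=11}
  after event 8 (t=40: DEC b by 10): {a=5, b=36, d=11}
  after event 9 (t=49: DEL a): {b=36, d=11}
  after event 10 (t=51: SET d = -14): {b=36, d=-14}
  after event 11 (t=60: DEL d): {b=36}
  after event 12 (t=61: DEC a by 4): {a=-4, b=36}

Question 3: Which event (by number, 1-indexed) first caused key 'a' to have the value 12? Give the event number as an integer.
Answer: 5

Derivation:
Looking for first event where a becomes 12:
  event 5: a (absent) -> 12  <-- first match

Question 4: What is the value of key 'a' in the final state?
Track key 'a' through all 12 events:
  event 1 (t=1: INC d by 11): a unchanged
  event 2 (t=7: INC c by 6): a unchanged
  event 3 (t=12: SET c = 29): a unchanged
  event 4 (t=20: SET b = 46): a unchanged
  event 5 (t=22: SET a = 12): a (absent) -> 12
  event 6 (t=32: DEC a by 7): a 12 -> 5
  event 7 (t=38: DEL c): a unchanged
  event 8 (t=40: DEC b by 10): a unchanged
  event 9 (t=49: DEL a): a 5 -> (absent)
  event 10 (t=51: SET d = -14): a unchanged
  event 11 (t=60: DEL d): a unchanged
  event 12 (t=61: DEC a by 4): a (absent) -> -4
Final: a = -4

Answer: -4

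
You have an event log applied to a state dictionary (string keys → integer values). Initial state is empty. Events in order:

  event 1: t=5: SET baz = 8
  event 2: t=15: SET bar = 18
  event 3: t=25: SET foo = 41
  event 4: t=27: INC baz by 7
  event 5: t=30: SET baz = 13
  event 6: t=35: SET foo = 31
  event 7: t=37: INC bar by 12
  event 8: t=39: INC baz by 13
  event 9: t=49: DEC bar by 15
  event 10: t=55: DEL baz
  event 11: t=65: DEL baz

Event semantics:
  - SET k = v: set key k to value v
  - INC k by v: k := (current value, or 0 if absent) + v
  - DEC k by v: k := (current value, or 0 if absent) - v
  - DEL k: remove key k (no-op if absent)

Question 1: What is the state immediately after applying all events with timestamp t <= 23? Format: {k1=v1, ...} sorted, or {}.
Apply events with t <= 23 (2 events):
  after event 1 (t=5: SET baz = 8): {baz=8}
  after event 2 (t=15: SET bar = 18): {bar=18, baz=8}

Answer: {bar=18, baz=8}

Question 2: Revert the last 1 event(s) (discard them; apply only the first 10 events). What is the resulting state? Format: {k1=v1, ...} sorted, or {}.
Answer: {bar=15, foo=31}

Derivation:
Keep first 10 events (discard last 1):
  after event 1 (t=5: SET baz = 8): {baz=8}
  after event 2 (t=15: SET bar = 18): {bar=18, baz=8}
  after event 3 (t=25: SET foo = 41): {bar=18, baz=8, foo=41}
  after event 4 (t=27: INC baz by 7): {bar=18, baz=15, foo=41}
  after event 5 (t=30: SET baz = 13): {bar=18, baz=13, foo=41}
  after event 6 (t=35: SET foo = 31): {bar=18, baz=13, foo=31}
  after event 7 (t=37: INC bar by 12): {bar=30, baz=13, foo=31}
  after event 8 (t=39: INC baz by 13): {bar=30, baz=26, foo=31}
  after event 9 (t=49: DEC bar by 15): {bar=15, baz=26, foo=31}
  after event 10 (t=55: DEL baz): {bar=15, foo=31}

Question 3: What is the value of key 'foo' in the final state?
Track key 'foo' through all 11 events:
  event 1 (t=5: SET baz = 8): foo unchanged
  event 2 (t=15: SET bar = 18): foo unchanged
  event 3 (t=25: SET foo = 41): foo (absent) -> 41
  event 4 (t=27: INC baz by 7): foo unchanged
  event 5 (t=30: SET baz = 13): foo unchanged
  event 6 (t=35: SET foo = 31): foo 41 -> 31
  event 7 (t=37: INC bar by 12): foo unchanged
  event 8 (t=39: INC baz by 13): foo unchanged
  event 9 (t=49: DEC bar by 15): foo unchanged
  event 10 (t=55: DEL baz): foo unchanged
  event 11 (t=65: DEL baz): foo unchanged
Final: foo = 31

Answer: 31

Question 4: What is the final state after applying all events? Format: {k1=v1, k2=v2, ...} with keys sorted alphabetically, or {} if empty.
Answer: {bar=15, foo=31}

Derivation:
  after event 1 (t=5: SET baz = 8): {baz=8}
  after event 2 (t=15: SET bar = 18): {bar=18, baz=8}
  after event 3 (t=25: SET foo = 41): {bar=18, baz=8, foo=41}
  after event 4 (t=27: INC baz by 7): {bar=18, baz=15, foo=41}
  after event 5 (t=30: SET baz = 13): {bar=18, baz=13, foo=41}
  after event 6 (t=35: SET foo = 31): {bar=18, baz=13, foo=31}
  after event 7 (t=37: INC bar by 12): {bar=30, baz=13, foo=31}
  after event 8 (t=39: INC baz by 13): {bar=30, baz=26, foo=31}
  after event 9 (t=49: DEC bar by 15): {bar=15, baz=26, foo=31}
  after event 10 (t=55: DEL baz): {bar=15, foo=31}
  after event 11 (t=65: DEL baz): {bar=15, foo=31}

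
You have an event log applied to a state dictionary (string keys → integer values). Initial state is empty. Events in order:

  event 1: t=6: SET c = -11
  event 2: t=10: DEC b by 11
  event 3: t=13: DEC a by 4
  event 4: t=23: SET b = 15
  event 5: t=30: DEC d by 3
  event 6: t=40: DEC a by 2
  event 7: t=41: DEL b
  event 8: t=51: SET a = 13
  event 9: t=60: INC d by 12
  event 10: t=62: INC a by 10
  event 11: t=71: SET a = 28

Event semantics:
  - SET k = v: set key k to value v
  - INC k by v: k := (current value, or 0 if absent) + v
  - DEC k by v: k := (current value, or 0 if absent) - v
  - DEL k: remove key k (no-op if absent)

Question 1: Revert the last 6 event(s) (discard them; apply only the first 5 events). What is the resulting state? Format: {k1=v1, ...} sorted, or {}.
Keep first 5 events (discard last 6):
  after event 1 (t=6: SET c = -11): {c=-11}
  after event 2 (t=10: DEC b by 11): {b=-11, c=-11}
  after event 3 (t=13: DEC a by 4): {a=-4, b=-11, c=-11}
  after event 4 (t=23: SET b = 15): {a=-4, b=15, c=-11}
  after event 5 (t=30: DEC d by 3): {a=-4, b=15, c=-11, d=-3}

Answer: {a=-4, b=15, c=-11, d=-3}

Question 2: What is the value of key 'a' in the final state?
Track key 'a' through all 11 events:
  event 1 (t=6: SET c = -11): a unchanged
  event 2 (t=10: DEC b by 11): a unchanged
  event 3 (t=13: DEC a by 4): a (absent) -> -4
  event 4 (t=23: SET b = 15): a unchanged
  event 5 (t=30: DEC d by 3): a unchanged
  event 6 (t=40: DEC a by 2): a -4 -> -6
  event 7 (t=41: DEL b): a unchanged
  event 8 (t=51: SET a = 13): a -6 -> 13
  event 9 (t=60: INC d by 12): a unchanged
  event 10 (t=62: INC a by 10): a 13 -> 23
  event 11 (t=71: SET a = 28): a 23 -> 28
Final: a = 28

Answer: 28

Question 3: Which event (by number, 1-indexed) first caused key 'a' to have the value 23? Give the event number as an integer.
Answer: 10

Derivation:
Looking for first event where a becomes 23:
  event 3: a = -4
  event 4: a = -4
  event 5: a = -4
  event 6: a = -6
  event 7: a = -6
  event 8: a = 13
  event 9: a = 13
  event 10: a 13 -> 23  <-- first match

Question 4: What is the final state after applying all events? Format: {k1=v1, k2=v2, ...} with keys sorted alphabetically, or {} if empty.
  after event 1 (t=6: SET c = -11): {c=-11}
  after event 2 (t=10: DEC b by 11): {b=-11, c=-11}
  after event 3 (t=13: DEC a by 4): {a=-4, b=-11, c=-11}
  after event 4 (t=23: SET b = 15): {a=-4, b=15, c=-11}
  after event 5 (t=30: DEC d by 3): {a=-4, b=15, c=-11, d=-3}
  after event 6 (t=40: DEC a by 2): {a=-6, b=15, c=-11, d=-3}
  after event 7 (t=41: DEL b): {a=-6, c=-11, d=-3}
  after event 8 (t=51: SET a = 13): {a=13, c=-11, d=-3}
  after event 9 (t=60: INC d by 12): {a=13, c=-11, d=9}
  after event 10 (t=62: INC a by 10): {a=23, c=-11, d=9}
  after event 11 (t=71: SET a = 28): {a=28, c=-11, d=9}

Answer: {a=28, c=-11, d=9}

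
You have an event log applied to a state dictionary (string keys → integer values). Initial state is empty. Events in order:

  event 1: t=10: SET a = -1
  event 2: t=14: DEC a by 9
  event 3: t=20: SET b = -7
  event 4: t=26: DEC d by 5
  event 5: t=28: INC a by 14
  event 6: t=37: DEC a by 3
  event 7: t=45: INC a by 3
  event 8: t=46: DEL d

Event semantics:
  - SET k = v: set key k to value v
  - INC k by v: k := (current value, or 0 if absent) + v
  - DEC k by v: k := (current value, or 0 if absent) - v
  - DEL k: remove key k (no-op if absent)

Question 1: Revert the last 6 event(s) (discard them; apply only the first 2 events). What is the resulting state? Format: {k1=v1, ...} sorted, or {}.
Answer: {a=-10}

Derivation:
Keep first 2 events (discard last 6):
  after event 1 (t=10: SET a = -1): {a=-1}
  after event 2 (t=14: DEC a by 9): {a=-10}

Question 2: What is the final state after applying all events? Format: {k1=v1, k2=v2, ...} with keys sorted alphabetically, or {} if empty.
Answer: {a=4, b=-7}

Derivation:
  after event 1 (t=10: SET a = -1): {a=-1}
  after event 2 (t=14: DEC a by 9): {a=-10}
  after event 3 (t=20: SET b = -7): {a=-10, b=-7}
  after event 4 (t=26: DEC d by 5): {a=-10, b=-7, d=-5}
  after event 5 (t=28: INC a by 14): {a=4, b=-7, d=-5}
  after event 6 (t=37: DEC a by 3): {a=1, b=-7, d=-5}
  after event 7 (t=45: INC a by 3): {a=4, b=-7, d=-5}
  after event 8 (t=46: DEL d): {a=4, b=-7}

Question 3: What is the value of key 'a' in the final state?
Track key 'a' through all 8 events:
  event 1 (t=10: SET a = -1): a (absent) -> -1
  event 2 (t=14: DEC a by 9): a -1 -> -10
  event 3 (t=20: SET b = -7): a unchanged
  event 4 (t=26: DEC d by 5): a unchanged
  event 5 (t=28: INC a by 14): a -10 -> 4
  event 6 (t=37: DEC a by 3): a 4 -> 1
  event 7 (t=45: INC a by 3): a 1 -> 4
  event 8 (t=46: DEL d): a unchanged
Final: a = 4

Answer: 4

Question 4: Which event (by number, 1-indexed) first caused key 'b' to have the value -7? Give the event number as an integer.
Answer: 3

Derivation:
Looking for first event where b becomes -7:
  event 3: b (absent) -> -7  <-- first match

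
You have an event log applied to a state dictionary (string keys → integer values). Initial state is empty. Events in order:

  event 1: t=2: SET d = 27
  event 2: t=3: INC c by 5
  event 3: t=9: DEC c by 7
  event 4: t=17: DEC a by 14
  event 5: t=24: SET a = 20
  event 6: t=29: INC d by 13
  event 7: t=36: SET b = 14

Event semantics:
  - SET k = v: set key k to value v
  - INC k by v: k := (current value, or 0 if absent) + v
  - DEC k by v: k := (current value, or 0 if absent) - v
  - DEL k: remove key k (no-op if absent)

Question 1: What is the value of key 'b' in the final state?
Answer: 14

Derivation:
Track key 'b' through all 7 events:
  event 1 (t=2: SET d = 27): b unchanged
  event 2 (t=3: INC c by 5): b unchanged
  event 3 (t=9: DEC c by 7): b unchanged
  event 4 (t=17: DEC a by 14): b unchanged
  event 5 (t=24: SET a = 20): b unchanged
  event 6 (t=29: INC d by 13): b unchanged
  event 7 (t=36: SET b = 14): b (absent) -> 14
Final: b = 14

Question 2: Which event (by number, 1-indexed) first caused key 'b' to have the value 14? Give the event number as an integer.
Looking for first event where b becomes 14:
  event 7: b (absent) -> 14  <-- first match

Answer: 7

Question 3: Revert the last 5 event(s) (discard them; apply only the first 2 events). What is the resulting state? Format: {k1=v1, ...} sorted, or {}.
Answer: {c=5, d=27}

Derivation:
Keep first 2 events (discard last 5):
  after event 1 (t=2: SET d = 27): {d=27}
  after event 2 (t=3: INC c by 5): {c=5, d=27}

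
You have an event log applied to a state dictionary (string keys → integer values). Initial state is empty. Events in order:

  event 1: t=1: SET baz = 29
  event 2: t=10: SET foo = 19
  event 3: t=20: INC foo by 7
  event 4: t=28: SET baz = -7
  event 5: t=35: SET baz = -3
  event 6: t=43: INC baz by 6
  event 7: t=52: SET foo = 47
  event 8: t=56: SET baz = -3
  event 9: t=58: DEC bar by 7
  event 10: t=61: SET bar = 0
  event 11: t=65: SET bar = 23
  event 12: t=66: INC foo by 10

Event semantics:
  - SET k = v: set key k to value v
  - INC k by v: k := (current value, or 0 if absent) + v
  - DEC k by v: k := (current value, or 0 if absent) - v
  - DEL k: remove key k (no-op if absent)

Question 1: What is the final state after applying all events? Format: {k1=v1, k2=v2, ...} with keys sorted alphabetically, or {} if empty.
Answer: {bar=23, baz=-3, foo=57}

Derivation:
  after event 1 (t=1: SET baz = 29): {baz=29}
  after event 2 (t=10: SET foo = 19): {baz=29, foo=19}
  after event 3 (t=20: INC foo by 7): {baz=29, foo=26}
  after event 4 (t=28: SET baz = -7): {baz=-7, foo=26}
  after event 5 (t=35: SET baz = -3): {baz=-3, foo=26}
  after event 6 (t=43: INC baz by 6): {baz=3, foo=26}
  after event 7 (t=52: SET foo = 47): {baz=3, foo=47}
  after event 8 (t=56: SET baz = -3): {baz=-3, foo=47}
  after event 9 (t=58: DEC bar by 7): {bar=-7, baz=-3, foo=47}
  after event 10 (t=61: SET bar = 0): {bar=0, baz=-3, foo=47}
  after event 11 (t=65: SET bar = 23): {bar=23, baz=-3, foo=47}
  after event 12 (t=66: INC foo by 10): {bar=23, baz=-3, foo=57}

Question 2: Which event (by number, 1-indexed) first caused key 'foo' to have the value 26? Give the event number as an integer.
Answer: 3

Derivation:
Looking for first event where foo becomes 26:
  event 2: foo = 19
  event 3: foo 19 -> 26  <-- first match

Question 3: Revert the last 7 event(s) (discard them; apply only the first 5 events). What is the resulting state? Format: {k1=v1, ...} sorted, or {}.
Keep first 5 events (discard last 7):
  after event 1 (t=1: SET baz = 29): {baz=29}
  after event 2 (t=10: SET foo = 19): {baz=29, foo=19}
  after event 3 (t=20: INC foo by 7): {baz=29, foo=26}
  after event 4 (t=28: SET baz = -7): {baz=-7, foo=26}
  after event 5 (t=35: SET baz = -3): {baz=-3, foo=26}

Answer: {baz=-3, foo=26}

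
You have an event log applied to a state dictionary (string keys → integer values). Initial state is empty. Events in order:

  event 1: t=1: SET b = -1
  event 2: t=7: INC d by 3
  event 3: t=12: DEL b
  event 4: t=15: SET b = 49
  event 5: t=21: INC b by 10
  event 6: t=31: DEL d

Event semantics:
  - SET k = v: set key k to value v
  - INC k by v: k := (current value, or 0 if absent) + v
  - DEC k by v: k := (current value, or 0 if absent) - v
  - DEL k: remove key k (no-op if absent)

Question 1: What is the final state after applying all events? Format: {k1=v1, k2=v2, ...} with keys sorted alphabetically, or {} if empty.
Answer: {b=59}

Derivation:
  after event 1 (t=1: SET b = -1): {b=-1}
  after event 2 (t=7: INC d by 3): {b=-1, d=3}
  after event 3 (t=12: DEL b): {d=3}
  after event 4 (t=15: SET b = 49): {b=49, d=3}
  after event 5 (t=21: INC b by 10): {b=59, d=3}
  after event 6 (t=31: DEL d): {b=59}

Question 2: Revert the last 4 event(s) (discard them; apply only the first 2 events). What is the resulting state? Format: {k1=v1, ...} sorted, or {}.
Keep first 2 events (discard last 4):
  after event 1 (t=1: SET b = -1): {b=-1}
  after event 2 (t=7: INC d by 3): {b=-1, d=3}

Answer: {b=-1, d=3}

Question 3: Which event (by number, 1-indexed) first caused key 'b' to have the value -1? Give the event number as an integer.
Answer: 1

Derivation:
Looking for first event where b becomes -1:
  event 1: b (absent) -> -1  <-- first match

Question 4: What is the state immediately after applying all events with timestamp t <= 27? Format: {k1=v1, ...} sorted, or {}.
Apply events with t <= 27 (5 events):
  after event 1 (t=1: SET b = -1): {b=-1}
  after event 2 (t=7: INC d by 3): {b=-1, d=3}
  after event 3 (t=12: DEL b): {d=3}
  after event 4 (t=15: SET b = 49): {b=49, d=3}
  after event 5 (t=21: INC b by 10): {b=59, d=3}

Answer: {b=59, d=3}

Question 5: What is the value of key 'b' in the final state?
Answer: 59

Derivation:
Track key 'b' through all 6 events:
  event 1 (t=1: SET b = -1): b (absent) -> -1
  event 2 (t=7: INC d by 3): b unchanged
  event 3 (t=12: DEL b): b -1 -> (absent)
  event 4 (t=15: SET b = 49): b (absent) -> 49
  event 5 (t=21: INC b by 10): b 49 -> 59
  event 6 (t=31: DEL d): b unchanged
Final: b = 59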